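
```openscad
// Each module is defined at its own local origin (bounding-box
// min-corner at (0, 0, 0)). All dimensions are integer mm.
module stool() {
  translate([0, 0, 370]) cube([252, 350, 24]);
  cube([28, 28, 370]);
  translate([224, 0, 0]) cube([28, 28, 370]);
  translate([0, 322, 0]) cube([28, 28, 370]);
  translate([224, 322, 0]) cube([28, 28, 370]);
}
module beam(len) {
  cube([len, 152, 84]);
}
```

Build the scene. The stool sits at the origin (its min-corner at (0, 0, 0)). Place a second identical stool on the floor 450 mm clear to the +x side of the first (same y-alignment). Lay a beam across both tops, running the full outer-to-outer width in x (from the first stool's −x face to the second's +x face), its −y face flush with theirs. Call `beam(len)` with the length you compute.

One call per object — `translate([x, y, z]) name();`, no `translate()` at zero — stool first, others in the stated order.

stool();
translate([702, 0, 0]) stool();
translate([0, 0, 394]) beam(954);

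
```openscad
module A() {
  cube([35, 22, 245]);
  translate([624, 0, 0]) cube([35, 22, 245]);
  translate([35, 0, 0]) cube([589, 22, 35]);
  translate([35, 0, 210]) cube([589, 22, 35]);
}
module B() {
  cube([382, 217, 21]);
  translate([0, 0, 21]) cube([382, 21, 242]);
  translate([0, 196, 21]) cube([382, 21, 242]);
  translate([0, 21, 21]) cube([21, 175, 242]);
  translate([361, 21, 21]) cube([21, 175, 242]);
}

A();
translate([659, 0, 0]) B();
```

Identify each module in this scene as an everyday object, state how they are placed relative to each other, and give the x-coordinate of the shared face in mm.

A is a picture frame. B is an open box. The open box is against the picture frame's +x side, with their −y faces flush. The x-coordinate of the shared face is 659 mm.

The picture frame's +x face and the open box's −x face are both at x = 659 mm.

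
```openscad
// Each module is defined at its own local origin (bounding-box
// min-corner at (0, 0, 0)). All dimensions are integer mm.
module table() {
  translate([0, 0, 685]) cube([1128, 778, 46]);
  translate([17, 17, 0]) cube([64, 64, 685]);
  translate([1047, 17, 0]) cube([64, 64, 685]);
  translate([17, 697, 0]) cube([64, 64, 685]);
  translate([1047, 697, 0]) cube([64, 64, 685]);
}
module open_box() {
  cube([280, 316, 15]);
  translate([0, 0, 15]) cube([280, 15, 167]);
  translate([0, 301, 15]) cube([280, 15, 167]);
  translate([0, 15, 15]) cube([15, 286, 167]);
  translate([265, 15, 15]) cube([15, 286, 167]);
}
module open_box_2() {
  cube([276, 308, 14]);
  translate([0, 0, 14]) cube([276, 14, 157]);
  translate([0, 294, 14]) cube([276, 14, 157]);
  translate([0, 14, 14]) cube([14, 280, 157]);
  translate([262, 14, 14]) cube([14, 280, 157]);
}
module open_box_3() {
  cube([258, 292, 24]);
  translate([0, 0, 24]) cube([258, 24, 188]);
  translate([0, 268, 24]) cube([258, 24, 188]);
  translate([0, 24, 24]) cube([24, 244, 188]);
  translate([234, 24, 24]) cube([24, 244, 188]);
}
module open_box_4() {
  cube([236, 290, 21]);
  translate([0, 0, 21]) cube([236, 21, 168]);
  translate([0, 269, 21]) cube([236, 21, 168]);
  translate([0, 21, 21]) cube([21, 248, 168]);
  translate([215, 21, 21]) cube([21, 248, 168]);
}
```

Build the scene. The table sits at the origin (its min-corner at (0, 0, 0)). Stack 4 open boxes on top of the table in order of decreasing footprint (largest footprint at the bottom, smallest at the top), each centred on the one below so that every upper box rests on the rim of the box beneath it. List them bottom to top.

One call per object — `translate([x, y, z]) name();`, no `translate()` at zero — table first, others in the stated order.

table();
translate([424, 231, 731]) open_box();
translate([426, 235, 913]) open_box_2();
translate([435, 243, 1084]) open_box_3();
translate([446, 244, 1296]) open_box_4();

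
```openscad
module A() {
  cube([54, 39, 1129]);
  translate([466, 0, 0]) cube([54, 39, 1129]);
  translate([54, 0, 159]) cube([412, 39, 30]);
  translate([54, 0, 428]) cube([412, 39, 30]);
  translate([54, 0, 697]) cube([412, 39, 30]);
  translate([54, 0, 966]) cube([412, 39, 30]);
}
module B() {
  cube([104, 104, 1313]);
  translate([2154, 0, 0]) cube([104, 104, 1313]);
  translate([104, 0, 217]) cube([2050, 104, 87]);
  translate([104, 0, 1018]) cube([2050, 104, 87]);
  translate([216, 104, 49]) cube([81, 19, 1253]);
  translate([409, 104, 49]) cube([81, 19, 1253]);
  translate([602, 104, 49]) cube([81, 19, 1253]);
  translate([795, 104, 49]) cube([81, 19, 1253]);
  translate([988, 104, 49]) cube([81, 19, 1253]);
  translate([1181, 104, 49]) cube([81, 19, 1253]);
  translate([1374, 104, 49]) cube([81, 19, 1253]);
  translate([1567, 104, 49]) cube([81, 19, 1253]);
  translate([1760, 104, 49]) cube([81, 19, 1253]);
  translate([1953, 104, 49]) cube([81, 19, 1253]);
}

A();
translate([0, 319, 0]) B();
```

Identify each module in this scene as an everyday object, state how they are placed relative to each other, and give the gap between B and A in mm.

A is a ladder. B is a fence section. The fence section is on the floor beside the ladder on its +y side. The gap between the fence section and the ladder is 280 mm.

The fence section's nearest face is 280 mm from the ladder's +y face.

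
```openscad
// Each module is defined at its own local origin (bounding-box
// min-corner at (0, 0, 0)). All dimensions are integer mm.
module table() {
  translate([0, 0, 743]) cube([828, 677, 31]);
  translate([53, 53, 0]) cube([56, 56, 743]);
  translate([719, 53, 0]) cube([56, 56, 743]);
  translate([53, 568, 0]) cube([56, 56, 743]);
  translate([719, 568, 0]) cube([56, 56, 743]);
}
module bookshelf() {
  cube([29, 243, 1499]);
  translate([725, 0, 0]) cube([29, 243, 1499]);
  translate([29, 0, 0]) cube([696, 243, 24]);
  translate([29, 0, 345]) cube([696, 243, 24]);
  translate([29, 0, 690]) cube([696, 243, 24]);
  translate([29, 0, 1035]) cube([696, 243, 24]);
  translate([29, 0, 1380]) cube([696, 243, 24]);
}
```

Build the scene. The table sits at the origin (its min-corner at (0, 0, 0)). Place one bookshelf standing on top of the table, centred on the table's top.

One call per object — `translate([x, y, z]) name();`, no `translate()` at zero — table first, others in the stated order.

table();
translate([37, 217, 774]) bookshelf();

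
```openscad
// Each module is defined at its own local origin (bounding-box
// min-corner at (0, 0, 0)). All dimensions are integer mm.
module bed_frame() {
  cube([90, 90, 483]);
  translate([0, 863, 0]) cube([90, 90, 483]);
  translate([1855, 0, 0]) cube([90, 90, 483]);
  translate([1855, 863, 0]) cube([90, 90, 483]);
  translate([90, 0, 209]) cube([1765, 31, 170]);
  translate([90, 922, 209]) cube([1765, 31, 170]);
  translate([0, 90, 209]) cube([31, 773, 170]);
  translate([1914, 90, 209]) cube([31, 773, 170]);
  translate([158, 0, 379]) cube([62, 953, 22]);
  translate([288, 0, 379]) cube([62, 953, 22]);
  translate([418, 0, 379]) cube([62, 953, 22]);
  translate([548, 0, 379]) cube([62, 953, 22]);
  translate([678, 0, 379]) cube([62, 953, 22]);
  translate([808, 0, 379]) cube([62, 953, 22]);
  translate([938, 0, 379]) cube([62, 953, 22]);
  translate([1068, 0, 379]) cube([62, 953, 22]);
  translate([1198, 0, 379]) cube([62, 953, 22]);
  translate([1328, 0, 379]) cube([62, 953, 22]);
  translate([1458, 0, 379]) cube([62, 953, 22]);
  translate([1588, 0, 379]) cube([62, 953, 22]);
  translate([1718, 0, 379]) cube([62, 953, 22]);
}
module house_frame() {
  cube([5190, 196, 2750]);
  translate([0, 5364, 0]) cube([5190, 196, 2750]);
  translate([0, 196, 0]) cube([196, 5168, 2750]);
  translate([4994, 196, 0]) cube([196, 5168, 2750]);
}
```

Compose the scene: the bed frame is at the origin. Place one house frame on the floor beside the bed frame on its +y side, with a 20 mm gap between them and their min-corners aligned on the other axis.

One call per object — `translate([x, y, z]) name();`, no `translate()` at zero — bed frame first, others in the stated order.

bed_frame();
translate([0, 973, 0]) house_frame();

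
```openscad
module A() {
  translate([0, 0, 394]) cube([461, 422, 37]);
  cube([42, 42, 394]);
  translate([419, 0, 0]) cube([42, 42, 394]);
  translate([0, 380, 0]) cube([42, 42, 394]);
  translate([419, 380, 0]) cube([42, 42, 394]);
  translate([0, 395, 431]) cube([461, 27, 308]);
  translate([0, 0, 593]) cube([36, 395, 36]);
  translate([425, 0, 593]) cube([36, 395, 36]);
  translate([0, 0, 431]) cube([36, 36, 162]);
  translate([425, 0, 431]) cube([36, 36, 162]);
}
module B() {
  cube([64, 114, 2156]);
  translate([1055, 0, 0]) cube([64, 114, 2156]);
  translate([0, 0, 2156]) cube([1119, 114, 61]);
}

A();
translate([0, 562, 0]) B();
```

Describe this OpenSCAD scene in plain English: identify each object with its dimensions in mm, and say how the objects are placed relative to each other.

A is a chair: 461×422 mm seat, 37 mm thick, top at z = 431 mm, on four 42 mm square corner legs flush with the seat edges. A 27 mm thick backrest slab spans the full seat width, extending 308 mm above the seat top, its back face flush with the seat's +y edge. Two armrests of 36×36 mm section run along each side from the seat's front edge to the front of the backrest, top faces 198 mm above the seat top and outer faces flush with the seat's x-edges; a 36×36 mm post under the front of each armrest stands on the seat at the front corner.

B is a door frame. The clear opening is 991 mm wide and 2156 mm high. Two 64 mm wide jambs, 114 mm deep, stand either side of the opening from the floor to the top of the opening. A 61 mm thick head sits across the top of both jambs, spanning the full outside width of the frame.

The door frame is on the floor beside the chair on its +y side.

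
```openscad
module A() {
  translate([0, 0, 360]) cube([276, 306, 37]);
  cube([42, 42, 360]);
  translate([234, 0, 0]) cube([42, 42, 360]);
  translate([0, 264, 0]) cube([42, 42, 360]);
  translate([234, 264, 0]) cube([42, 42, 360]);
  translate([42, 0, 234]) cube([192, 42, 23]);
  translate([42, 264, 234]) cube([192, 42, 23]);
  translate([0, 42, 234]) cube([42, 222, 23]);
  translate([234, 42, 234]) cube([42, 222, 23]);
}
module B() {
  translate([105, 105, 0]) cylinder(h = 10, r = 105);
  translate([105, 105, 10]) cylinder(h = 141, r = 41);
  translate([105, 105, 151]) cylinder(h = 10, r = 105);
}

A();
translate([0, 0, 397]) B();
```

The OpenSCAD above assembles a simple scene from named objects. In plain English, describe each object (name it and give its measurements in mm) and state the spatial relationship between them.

A is a four-legged stool. The seat is a 276×306×37 mm slab whose top surface is at z = 397 mm; four square legs, each 42×42 mm in cross-section, run from the floor (z = 0) to the underside of the seat, each flush with a corner of the seat. Four stretchers, 42 mm wide and 23 mm tall, connect adjacent legs with their undersides at z = 234 mm, each running between the inner faces of the legs it joins and aligned with the legs' outer faces on the other axis.

B is a spool: two coaxial disc flanges of radius 105 mm and thickness 10 mm, joined by a core cylinder of radius 41 mm and height 141 mm. The lower flange rests on z = 0 and the three cylinders share a vertical axis.

The spool is on top of the stool.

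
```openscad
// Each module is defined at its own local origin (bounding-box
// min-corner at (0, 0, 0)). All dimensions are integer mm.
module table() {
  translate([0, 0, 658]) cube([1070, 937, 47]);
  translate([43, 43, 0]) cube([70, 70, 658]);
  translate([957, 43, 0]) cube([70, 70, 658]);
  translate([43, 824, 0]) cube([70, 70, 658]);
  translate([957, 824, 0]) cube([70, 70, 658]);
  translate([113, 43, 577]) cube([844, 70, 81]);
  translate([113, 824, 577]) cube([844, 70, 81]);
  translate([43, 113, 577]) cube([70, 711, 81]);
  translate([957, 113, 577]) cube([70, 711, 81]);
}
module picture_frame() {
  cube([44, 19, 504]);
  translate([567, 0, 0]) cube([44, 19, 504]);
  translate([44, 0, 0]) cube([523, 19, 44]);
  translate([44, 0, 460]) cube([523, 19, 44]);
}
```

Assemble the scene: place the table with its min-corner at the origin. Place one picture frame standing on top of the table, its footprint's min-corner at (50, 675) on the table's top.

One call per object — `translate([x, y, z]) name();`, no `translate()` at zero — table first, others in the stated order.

table();
translate([50, 675, 705]) picture_frame();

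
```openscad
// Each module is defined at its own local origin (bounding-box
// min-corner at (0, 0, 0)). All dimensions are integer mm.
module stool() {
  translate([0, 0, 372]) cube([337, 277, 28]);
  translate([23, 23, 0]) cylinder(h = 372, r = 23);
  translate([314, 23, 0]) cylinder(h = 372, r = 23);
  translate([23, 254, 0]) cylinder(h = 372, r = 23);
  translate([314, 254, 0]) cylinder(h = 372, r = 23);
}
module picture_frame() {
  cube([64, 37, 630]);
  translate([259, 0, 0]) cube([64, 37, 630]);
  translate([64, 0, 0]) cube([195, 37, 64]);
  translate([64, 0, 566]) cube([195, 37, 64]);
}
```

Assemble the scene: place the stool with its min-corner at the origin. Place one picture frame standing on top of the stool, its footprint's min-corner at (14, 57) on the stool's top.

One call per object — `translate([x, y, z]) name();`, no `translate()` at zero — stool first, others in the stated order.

stool();
translate([14, 57, 400]) picture_frame();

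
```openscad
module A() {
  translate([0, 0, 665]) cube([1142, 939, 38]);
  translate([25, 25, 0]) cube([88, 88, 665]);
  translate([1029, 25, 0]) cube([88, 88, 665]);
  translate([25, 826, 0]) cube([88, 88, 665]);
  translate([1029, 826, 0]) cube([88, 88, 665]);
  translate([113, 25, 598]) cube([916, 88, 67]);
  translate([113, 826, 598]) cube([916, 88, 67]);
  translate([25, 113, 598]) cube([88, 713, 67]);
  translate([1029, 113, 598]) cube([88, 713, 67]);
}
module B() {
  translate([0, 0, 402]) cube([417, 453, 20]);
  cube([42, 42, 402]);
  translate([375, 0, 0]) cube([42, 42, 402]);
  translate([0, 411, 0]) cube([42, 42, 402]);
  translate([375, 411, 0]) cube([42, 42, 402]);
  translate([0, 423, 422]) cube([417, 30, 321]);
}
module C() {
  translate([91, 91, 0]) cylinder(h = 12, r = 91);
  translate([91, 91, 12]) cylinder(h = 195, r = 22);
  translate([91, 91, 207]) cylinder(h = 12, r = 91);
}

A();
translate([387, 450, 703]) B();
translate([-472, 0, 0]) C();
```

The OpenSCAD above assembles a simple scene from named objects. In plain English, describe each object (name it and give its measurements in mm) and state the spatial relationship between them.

A is a table: top 1142 mm (x) × 939 mm (y), 38 mm thick, upper face at z = 703 mm, on four 88×88 mm square legs, each inset 25 mm from the nearest pair of top edges, running from z = 0 to the bottom of the top. Four apron rails, 88 mm thick and 67 mm tall, run between adjacent legs with their top edges flush with the underside of the top and their outer faces flush with the legs' outer faces.

B is a chair: 417×453 mm seat, 20 mm thick, top at z = 422 mm, on four 42 mm square corner legs flush with the seat edges. A 30 mm thick backrest slab spans the full seat width, extending 321 mm above the seat top, its back face flush with the seat's +y edge.

C is a spool: two coaxial disc flanges of radius 91 mm and thickness 12 mm, joined by a core cylinder of radius 22 mm and height 195 mm. The lower flange rests on z = 0 and the three cylinders share a vertical axis.

The chair is on top of the table. The spool is on the floor beside the table on its −x side.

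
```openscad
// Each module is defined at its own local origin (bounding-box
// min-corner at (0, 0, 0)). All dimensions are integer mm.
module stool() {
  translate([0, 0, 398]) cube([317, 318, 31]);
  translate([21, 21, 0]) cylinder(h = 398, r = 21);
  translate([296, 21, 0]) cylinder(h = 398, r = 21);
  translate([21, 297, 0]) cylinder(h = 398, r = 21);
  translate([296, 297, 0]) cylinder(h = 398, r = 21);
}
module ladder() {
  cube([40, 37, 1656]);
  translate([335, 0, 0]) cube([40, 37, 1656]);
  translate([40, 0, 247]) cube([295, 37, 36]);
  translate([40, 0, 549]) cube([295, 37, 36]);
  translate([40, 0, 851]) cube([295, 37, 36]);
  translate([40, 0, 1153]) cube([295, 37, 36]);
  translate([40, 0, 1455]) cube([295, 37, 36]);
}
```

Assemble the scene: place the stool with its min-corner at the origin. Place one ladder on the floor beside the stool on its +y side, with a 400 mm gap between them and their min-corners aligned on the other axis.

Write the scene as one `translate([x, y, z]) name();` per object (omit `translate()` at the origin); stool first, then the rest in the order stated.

stool();
translate([0, 718, 0]) ladder();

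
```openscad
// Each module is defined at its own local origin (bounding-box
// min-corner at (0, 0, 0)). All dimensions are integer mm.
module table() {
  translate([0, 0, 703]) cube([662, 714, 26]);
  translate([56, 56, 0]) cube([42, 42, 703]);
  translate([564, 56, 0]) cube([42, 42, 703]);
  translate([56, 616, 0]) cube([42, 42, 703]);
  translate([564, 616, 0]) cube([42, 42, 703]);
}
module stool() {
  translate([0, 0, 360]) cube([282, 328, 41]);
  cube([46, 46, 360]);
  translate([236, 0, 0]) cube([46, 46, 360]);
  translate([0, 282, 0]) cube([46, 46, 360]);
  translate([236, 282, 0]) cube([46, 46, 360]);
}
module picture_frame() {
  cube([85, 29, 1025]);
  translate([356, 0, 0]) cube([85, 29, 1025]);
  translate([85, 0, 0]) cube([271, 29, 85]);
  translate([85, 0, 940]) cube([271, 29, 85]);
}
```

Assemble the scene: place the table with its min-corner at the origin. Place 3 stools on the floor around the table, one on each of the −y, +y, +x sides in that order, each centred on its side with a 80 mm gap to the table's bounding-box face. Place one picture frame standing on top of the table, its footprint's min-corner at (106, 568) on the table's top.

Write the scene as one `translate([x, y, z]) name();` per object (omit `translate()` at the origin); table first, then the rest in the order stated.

table();
translate([190, -408, 0]) stool();
translate([190, 794, 0]) stool();
translate([742, 193, 0]) stool();
translate([106, 568, 729]) picture_frame();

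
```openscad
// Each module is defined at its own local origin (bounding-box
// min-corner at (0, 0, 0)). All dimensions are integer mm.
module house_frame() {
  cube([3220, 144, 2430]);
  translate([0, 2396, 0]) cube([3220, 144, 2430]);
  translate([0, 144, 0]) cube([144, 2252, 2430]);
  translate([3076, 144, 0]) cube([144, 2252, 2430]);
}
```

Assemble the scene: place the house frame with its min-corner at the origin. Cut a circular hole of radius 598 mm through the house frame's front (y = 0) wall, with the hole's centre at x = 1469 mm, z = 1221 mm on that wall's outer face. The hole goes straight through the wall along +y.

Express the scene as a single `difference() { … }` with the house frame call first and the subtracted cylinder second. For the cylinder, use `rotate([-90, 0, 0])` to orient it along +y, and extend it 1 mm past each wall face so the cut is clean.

difference() {
  house_frame();
  translate([1469, -1, 1221]) rotate([-90, 0, 0]) cylinder(h = 146, r = 598);
}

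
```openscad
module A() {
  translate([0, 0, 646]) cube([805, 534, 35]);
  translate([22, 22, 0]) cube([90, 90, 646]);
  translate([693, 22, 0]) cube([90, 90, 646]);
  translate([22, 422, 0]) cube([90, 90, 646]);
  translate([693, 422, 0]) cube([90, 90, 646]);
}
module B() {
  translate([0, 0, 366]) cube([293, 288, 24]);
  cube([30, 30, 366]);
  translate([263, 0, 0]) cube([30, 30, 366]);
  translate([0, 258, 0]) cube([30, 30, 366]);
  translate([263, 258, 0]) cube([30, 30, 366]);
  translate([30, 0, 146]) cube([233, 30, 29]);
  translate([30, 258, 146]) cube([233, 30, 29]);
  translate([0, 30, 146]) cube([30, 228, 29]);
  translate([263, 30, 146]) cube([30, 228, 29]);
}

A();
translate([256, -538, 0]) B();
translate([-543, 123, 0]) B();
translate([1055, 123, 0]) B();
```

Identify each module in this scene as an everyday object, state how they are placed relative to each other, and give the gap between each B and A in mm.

A is a table. B is a stool. Three stools sit around the table at the −y, −x, +x sides. The gap between each stool and the table is 250 mm.

Each stool's nearest face is 250 mm from the table's bounding box.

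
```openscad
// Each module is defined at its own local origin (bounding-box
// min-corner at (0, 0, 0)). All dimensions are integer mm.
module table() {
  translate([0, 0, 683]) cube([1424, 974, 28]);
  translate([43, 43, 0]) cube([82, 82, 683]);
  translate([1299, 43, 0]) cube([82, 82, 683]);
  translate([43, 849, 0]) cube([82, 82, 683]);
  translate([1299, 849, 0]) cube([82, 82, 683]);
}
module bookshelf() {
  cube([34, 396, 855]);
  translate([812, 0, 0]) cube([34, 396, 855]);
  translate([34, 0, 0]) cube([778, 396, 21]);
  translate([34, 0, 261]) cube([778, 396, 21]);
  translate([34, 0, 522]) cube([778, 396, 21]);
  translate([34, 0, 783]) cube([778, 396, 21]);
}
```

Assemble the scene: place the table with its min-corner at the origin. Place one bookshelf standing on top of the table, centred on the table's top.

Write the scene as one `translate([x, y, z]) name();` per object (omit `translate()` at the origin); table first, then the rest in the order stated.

table();
translate([289, 289, 711]) bookshelf();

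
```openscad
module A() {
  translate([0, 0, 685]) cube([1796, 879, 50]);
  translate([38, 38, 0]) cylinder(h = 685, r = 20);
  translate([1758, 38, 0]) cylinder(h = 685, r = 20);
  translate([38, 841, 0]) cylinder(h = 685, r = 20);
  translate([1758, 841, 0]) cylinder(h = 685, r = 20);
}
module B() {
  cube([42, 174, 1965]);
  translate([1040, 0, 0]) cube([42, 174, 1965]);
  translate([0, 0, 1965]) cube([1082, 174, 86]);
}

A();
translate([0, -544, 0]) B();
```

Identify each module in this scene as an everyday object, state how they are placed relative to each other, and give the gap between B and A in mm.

A is a table. B is a door frame. The door frame is on the floor beside the table on its −y side. The gap between the door frame and the table is 370 mm.

The door frame's nearest face is 370 mm from the table's −y face.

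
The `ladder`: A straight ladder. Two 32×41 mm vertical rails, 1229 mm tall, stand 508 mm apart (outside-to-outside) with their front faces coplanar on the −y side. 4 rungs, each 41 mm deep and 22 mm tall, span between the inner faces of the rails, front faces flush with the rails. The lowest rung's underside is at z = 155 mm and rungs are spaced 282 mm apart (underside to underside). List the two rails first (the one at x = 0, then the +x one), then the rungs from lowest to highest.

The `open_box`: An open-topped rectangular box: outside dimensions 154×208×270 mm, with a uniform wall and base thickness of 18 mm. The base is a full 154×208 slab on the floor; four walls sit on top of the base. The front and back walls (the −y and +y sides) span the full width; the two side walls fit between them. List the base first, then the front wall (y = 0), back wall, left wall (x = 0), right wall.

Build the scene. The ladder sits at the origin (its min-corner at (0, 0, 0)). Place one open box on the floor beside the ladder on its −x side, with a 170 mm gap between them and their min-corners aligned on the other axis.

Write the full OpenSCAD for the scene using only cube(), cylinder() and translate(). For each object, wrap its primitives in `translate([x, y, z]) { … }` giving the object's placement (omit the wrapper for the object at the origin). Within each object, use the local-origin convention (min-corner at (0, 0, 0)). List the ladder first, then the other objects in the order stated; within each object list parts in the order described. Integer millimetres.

cube([32, 41, 1229]);
translate([476, 0, 0]) cube([32, 41, 1229]);
translate([32, 0, 155]) cube([444, 41, 22]);
translate([32, 0, 437]) cube([444, 41, 22]);
translate([32, 0, 719]) cube([444, 41, 22]);
translate([32, 0, 1001]) cube([444, 41, 22]);
translate([-324, 0, 0]) {
  cube([154, 208, 18]);
  translate([0, 0, 18]) cube([154, 18, 252]);
  translate([0, 190, 18]) cube([154, 18, 252]);
  translate([0, 18, 18]) cube([18, 172, 252]);
  translate([136, 18, 18]) cube([18, 172, 252]);
}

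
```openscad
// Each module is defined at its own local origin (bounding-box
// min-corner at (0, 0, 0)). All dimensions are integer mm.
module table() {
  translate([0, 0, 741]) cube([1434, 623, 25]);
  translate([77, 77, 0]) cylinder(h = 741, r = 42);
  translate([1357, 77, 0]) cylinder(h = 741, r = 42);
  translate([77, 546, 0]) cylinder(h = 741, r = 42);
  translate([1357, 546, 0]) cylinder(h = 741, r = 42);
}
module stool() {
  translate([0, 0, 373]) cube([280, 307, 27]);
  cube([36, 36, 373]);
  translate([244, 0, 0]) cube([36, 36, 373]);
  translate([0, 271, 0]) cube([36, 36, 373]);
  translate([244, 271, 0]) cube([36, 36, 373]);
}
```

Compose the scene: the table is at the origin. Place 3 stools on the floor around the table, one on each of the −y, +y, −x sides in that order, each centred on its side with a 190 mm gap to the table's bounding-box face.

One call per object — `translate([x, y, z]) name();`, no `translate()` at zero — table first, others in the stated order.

table();
translate([577, -497, 0]) stool();
translate([577, 813, 0]) stool();
translate([-470, 158, 0]) stool();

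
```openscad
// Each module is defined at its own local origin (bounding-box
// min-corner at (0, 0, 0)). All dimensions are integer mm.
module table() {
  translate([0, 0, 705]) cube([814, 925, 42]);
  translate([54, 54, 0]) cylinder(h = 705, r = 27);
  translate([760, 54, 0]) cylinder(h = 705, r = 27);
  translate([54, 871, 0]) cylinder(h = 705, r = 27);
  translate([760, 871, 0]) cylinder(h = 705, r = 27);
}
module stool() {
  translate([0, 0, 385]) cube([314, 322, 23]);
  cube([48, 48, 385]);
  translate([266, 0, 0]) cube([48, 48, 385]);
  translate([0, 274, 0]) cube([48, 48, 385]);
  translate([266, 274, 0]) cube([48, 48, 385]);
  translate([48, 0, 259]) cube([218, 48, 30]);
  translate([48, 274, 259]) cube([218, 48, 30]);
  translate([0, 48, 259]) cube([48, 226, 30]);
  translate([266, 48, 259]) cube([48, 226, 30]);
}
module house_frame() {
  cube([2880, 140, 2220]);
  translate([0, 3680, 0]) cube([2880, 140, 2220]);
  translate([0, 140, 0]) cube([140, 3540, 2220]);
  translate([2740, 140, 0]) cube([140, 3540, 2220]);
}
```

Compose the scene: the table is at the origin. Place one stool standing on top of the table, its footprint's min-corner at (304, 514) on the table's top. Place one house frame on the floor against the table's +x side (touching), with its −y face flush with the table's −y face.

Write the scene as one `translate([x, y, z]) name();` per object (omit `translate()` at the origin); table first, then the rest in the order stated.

table();
translate([304, 514, 747]) stool();
translate([814, 0, 0]) house_frame();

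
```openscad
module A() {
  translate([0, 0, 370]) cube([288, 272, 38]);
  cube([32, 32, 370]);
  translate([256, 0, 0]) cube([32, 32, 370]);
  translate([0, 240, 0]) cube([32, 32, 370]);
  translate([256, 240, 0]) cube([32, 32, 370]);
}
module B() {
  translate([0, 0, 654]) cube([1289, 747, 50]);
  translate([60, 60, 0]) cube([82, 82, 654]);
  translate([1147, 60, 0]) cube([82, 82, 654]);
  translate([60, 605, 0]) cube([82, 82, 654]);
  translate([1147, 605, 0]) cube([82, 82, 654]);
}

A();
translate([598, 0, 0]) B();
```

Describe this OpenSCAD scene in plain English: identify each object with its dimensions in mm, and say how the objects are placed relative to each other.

A is a four-legged stool. The seat is a 288×272×38 mm slab whose top surface is at z = 408 mm; four square legs, each 32×32 mm in cross-section, run from the floor (z = 0) to the underside of the seat, each flush with a corner of the seat.

B is a rectangular dining table. The top is 1289×747×50 mm with its upper surface at z = 704 mm. It stands on four 82×82 mm square legs, each inset 60 mm from the nearest pair of top edges, running from the floor to the underside of the top.

The table is on the floor beside the stool on its +x side.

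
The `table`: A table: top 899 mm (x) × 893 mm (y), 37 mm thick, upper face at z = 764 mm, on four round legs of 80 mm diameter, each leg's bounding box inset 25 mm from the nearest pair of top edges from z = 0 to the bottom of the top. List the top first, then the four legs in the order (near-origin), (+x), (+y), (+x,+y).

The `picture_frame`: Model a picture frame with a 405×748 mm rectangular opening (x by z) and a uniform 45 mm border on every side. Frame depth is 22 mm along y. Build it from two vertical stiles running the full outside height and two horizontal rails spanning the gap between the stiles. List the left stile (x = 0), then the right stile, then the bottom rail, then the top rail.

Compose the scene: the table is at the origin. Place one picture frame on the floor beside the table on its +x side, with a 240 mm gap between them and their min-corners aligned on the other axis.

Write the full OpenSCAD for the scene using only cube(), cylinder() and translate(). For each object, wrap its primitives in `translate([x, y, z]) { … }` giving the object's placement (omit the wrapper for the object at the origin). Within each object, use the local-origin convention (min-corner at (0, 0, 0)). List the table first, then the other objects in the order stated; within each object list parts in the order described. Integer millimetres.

translate([0, 0, 727]) cube([899, 893, 37]);
translate([65, 65, 0]) cylinder(h = 727, r = 40);
translate([834, 65, 0]) cylinder(h = 727, r = 40);
translate([65, 828, 0]) cylinder(h = 727, r = 40);
translate([834, 828, 0]) cylinder(h = 727, r = 40);
translate([1139, 0, 0]) {
  cube([45, 22, 838]);
  translate([450, 0, 0]) cube([45, 22, 838]);
  translate([45, 0, 0]) cube([405, 22, 45]);
  translate([45, 0, 793]) cube([405, 22, 45]);
}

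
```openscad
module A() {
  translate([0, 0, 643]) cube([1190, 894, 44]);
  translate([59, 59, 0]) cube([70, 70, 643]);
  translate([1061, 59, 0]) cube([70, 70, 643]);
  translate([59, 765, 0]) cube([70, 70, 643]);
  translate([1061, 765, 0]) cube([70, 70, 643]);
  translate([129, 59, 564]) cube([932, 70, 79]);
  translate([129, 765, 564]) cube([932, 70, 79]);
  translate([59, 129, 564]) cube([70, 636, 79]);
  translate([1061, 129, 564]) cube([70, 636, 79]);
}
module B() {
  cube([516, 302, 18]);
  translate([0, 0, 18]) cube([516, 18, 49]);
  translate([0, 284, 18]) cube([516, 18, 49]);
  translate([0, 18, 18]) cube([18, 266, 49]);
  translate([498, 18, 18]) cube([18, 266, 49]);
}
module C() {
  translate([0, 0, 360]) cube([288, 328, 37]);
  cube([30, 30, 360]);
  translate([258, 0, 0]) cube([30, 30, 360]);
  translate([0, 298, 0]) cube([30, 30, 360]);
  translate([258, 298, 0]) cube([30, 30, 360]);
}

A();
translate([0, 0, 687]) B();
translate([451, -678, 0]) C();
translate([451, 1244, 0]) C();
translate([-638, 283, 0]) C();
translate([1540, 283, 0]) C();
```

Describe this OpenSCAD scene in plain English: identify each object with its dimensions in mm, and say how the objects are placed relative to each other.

A is a table with a 1190×894 mm rectangular top, 44 mm thick, top surface at z = 687 mm, supported by four 70×70 mm square legs, each inset 59 mm from the nearest pair of top edges, running from the floor. Four apron rails, 70 mm thick and 79 mm tall, run between adjacent legs with their top edges flush with the underside of the top and their outer faces flush with the legs' outer faces.

B is an open-topped rectangular box: outside dimensions 516×302×67 mm, with a uniform wall and base thickness of 18 mm. The base is a full 516×302 slab on the floor; four walls sit on top of the base. The front and back walls (the −y and +y sides) span the full width; the two side walls fit between them.

C is a four-legged stool. The seat is a 288×328×37 mm slab whose top surface is at z = 397 mm; four square legs, each 30×30 mm in cross-section, run from the floor (z = 0) to the underside of the seat, each flush with a corner of the seat.

The open box is on top of the table. Four stools sit around the table at the −y, +y, −x, +x sides.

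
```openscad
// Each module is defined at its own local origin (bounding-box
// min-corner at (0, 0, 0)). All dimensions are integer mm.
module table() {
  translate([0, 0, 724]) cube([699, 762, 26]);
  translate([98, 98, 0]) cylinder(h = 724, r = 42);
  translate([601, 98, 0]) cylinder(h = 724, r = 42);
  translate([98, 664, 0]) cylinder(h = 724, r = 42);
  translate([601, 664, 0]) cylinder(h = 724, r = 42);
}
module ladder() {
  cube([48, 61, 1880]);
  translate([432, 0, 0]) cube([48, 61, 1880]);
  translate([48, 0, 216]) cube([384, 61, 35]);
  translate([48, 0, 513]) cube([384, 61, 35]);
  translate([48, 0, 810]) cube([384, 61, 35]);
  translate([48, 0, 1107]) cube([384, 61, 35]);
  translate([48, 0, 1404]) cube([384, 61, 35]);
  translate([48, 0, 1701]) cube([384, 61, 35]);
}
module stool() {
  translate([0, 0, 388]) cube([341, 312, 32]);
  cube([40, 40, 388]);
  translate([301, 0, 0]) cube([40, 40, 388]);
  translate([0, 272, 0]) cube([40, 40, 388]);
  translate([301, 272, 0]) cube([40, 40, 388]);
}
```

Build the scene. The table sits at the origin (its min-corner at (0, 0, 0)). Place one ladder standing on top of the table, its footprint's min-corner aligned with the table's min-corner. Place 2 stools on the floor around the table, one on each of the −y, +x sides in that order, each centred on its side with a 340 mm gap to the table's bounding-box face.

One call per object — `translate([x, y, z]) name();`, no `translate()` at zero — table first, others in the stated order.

table();
translate([0, 0, 750]) ladder();
translate([179, -652, 0]) stool();
translate([1039, 225, 0]) stool();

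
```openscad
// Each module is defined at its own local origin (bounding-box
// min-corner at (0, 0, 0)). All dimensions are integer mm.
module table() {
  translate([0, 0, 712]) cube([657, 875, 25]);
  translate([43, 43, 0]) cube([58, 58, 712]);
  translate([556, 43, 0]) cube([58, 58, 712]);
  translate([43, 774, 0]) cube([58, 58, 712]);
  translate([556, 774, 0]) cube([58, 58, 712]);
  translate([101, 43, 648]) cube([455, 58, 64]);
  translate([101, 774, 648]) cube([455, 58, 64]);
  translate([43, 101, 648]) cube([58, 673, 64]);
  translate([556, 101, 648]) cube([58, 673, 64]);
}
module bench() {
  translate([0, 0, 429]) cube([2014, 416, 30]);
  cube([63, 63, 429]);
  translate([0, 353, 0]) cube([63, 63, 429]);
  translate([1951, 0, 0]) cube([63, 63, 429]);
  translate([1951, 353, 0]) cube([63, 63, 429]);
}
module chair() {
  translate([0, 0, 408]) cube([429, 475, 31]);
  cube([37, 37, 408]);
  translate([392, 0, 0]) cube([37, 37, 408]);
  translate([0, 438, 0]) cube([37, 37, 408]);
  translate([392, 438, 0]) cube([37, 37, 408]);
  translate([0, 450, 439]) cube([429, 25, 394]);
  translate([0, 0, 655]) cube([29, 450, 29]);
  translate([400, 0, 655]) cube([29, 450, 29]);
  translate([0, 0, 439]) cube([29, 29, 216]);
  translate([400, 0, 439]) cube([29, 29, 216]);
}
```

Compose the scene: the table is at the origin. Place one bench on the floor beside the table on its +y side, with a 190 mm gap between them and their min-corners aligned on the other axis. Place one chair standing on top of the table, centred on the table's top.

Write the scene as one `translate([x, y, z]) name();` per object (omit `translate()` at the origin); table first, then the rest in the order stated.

table();
translate([0, 1065, 0]) bench();
translate([114, 200, 737]) chair();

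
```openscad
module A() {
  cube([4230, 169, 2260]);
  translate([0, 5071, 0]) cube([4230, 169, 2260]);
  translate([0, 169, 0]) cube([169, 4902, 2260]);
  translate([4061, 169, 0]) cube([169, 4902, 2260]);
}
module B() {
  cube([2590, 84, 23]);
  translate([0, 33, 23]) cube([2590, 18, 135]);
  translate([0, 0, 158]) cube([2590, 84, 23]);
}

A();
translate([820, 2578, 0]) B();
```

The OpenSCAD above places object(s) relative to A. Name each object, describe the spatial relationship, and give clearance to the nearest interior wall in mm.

A is a house frame. B is an I-beam. The I-beam sits inside the house frame, centred. The clearance to the nearest interior wall is 651 mm.

Clearances: x = 651, y = 2409; minimum 651 mm.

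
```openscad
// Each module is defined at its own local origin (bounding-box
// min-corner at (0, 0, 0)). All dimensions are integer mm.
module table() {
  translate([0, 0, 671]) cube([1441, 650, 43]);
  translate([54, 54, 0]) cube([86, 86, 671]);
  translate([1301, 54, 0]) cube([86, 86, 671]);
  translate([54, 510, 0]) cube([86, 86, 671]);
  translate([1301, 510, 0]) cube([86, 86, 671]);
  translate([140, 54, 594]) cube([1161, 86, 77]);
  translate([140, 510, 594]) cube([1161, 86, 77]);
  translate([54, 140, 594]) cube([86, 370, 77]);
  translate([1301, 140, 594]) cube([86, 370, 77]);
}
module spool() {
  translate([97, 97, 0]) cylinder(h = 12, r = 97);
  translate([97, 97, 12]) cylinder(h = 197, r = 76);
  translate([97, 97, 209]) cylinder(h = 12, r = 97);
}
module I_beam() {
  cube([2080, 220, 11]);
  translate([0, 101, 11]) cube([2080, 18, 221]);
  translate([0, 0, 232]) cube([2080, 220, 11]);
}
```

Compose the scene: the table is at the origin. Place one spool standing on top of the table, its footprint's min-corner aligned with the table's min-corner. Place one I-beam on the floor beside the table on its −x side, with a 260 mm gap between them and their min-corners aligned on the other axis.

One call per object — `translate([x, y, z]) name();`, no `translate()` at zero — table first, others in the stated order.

table();
translate([0, 0, 714]) spool();
translate([-2340, 0, 0]) I_beam();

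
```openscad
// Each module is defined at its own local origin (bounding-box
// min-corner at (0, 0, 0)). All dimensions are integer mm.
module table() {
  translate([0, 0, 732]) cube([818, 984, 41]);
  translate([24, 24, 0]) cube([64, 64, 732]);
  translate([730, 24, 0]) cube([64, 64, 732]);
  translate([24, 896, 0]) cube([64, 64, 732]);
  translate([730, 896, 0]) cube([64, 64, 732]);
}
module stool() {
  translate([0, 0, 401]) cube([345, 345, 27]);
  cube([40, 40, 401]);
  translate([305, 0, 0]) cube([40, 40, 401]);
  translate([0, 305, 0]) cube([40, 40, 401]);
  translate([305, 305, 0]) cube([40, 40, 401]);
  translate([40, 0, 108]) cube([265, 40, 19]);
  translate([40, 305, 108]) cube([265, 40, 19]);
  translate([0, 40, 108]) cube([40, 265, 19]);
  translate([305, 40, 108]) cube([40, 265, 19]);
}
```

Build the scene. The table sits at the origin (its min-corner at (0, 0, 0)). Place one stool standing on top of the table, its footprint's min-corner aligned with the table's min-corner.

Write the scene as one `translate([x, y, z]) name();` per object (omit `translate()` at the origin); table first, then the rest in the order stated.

table();
translate([0, 0, 773]) stool();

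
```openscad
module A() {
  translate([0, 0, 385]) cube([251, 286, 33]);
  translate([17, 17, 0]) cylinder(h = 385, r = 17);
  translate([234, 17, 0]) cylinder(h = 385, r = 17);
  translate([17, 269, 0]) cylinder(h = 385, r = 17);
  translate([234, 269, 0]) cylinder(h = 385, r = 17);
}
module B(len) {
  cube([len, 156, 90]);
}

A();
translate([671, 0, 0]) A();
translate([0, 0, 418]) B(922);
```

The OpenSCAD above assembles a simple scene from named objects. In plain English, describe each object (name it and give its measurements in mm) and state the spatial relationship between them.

A is a four-legged stool. The seat is a 251×286×33 mm slab whose top surface is at z = 418 mm; four round legs, each 34 mm in diameter, run from the floor (z = 0) to the underside of the seat, each leg's axis is inset half a diameter from the nearest pair of seat edges (so the leg's bounding box is flush with the corner).

B is a rectangular beam 922 mm long (x), 156 mm deep (y), 90 mm thick (z).

The beam spans the tops of two stools placed 420 mm apart, resting at z = 418 mm.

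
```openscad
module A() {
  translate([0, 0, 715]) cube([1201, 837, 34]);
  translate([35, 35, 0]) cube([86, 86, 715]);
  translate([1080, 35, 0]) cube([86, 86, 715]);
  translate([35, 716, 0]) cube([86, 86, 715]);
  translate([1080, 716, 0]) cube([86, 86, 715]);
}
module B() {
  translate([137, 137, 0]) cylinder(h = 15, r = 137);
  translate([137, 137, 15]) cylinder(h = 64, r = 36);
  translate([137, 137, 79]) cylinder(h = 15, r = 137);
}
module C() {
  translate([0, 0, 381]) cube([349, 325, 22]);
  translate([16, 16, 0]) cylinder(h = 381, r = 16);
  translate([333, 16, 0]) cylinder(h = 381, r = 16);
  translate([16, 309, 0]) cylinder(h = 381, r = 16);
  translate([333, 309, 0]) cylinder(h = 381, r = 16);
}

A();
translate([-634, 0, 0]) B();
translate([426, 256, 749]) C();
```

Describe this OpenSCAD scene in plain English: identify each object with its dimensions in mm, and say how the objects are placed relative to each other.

A is a table with a 1201×837 mm rectangular top, 34 mm thick, top surface at z = 749 mm, supported by four 86×86 mm square legs, each inset 35 mm from the nearest pair of top edges, running from the floor.

B is a spool: two coaxial disc flanges of radius 137 mm and thickness 15 mm, joined by a core cylinder of radius 36 mm and height 64 mm. The lower flange rests on z = 0 and the three cylinders share a vertical axis.

C is a four-legged stool. The seat is a 349×325×22 mm slab whose top surface is at z = 403 mm; four round legs, each 32 mm in diameter, run from the floor (z = 0) to the underside of the seat, each leg's axis is inset half a diameter from the nearest pair of seat edges (so the leg's bounding box is flush with the corner).

The spool is on the floor beside the table on its −x side. The stool is on top of the table, centred.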